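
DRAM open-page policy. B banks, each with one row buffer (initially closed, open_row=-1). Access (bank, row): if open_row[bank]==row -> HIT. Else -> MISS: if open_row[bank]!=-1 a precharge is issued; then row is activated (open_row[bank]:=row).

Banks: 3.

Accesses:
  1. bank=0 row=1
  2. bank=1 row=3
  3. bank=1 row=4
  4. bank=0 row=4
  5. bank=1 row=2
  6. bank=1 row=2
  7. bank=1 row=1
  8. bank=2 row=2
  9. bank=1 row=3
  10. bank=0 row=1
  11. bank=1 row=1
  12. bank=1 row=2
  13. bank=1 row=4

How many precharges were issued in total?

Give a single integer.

Acc 1: bank0 row1 -> MISS (open row1); precharges=0
Acc 2: bank1 row3 -> MISS (open row3); precharges=0
Acc 3: bank1 row4 -> MISS (open row4); precharges=1
Acc 4: bank0 row4 -> MISS (open row4); precharges=2
Acc 5: bank1 row2 -> MISS (open row2); precharges=3
Acc 6: bank1 row2 -> HIT
Acc 7: bank1 row1 -> MISS (open row1); precharges=4
Acc 8: bank2 row2 -> MISS (open row2); precharges=4
Acc 9: bank1 row3 -> MISS (open row3); precharges=5
Acc 10: bank0 row1 -> MISS (open row1); precharges=6
Acc 11: bank1 row1 -> MISS (open row1); precharges=7
Acc 12: bank1 row2 -> MISS (open row2); precharges=8
Acc 13: bank1 row4 -> MISS (open row4); precharges=9

Answer: 9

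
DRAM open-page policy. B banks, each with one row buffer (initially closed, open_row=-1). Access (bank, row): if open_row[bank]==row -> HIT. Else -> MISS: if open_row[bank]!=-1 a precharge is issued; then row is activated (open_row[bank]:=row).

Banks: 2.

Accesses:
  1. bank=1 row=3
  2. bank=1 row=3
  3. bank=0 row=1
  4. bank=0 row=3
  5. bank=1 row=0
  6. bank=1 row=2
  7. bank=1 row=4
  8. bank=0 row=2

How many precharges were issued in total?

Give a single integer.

Acc 1: bank1 row3 -> MISS (open row3); precharges=0
Acc 2: bank1 row3 -> HIT
Acc 3: bank0 row1 -> MISS (open row1); precharges=0
Acc 4: bank0 row3 -> MISS (open row3); precharges=1
Acc 5: bank1 row0 -> MISS (open row0); precharges=2
Acc 6: bank1 row2 -> MISS (open row2); precharges=3
Acc 7: bank1 row4 -> MISS (open row4); precharges=4
Acc 8: bank0 row2 -> MISS (open row2); precharges=5

Answer: 5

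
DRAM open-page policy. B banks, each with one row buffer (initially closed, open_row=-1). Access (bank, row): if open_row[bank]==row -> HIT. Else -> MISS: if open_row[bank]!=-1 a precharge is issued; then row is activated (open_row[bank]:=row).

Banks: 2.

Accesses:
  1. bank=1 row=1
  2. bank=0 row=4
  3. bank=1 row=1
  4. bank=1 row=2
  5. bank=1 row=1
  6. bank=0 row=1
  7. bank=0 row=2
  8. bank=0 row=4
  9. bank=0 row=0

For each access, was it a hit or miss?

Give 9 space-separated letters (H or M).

Acc 1: bank1 row1 -> MISS (open row1); precharges=0
Acc 2: bank0 row4 -> MISS (open row4); precharges=0
Acc 3: bank1 row1 -> HIT
Acc 4: bank1 row2 -> MISS (open row2); precharges=1
Acc 5: bank1 row1 -> MISS (open row1); precharges=2
Acc 6: bank0 row1 -> MISS (open row1); precharges=3
Acc 7: bank0 row2 -> MISS (open row2); precharges=4
Acc 8: bank0 row4 -> MISS (open row4); precharges=5
Acc 9: bank0 row0 -> MISS (open row0); precharges=6

Answer: M M H M M M M M M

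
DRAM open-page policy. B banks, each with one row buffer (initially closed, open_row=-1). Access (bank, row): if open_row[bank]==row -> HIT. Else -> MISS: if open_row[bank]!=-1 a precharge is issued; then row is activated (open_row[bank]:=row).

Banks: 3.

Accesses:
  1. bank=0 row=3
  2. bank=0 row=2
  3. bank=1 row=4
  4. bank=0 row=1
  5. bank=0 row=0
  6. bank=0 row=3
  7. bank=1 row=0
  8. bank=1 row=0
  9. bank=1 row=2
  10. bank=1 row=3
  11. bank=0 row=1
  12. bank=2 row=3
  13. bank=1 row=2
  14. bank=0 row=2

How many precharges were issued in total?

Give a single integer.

Acc 1: bank0 row3 -> MISS (open row3); precharges=0
Acc 2: bank0 row2 -> MISS (open row2); precharges=1
Acc 3: bank1 row4 -> MISS (open row4); precharges=1
Acc 4: bank0 row1 -> MISS (open row1); precharges=2
Acc 5: bank0 row0 -> MISS (open row0); precharges=3
Acc 6: bank0 row3 -> MISS (open row3); precharges=4
Acc 7: bank1 row0 -> MISS (open row0); precharges=5
Acc 8: bank1 row0 -> HIT
Acc 9: bank1 row2 -> MISS (open row2); precharges=6
Acc 10: bank1 row3 -> MISS (open row3); precharges=7
Acc 11: bank0 row1 -> MISS (open row1); precharges=8
Acc 12: bank2 row3 -> MISS (open row3); precharges=8
Acc 13: bank1 row2 -> MISS (open row2); precharges=9
Acc 14: bank0 row2 -> MISS (open row2); precharges=10

Answer: 10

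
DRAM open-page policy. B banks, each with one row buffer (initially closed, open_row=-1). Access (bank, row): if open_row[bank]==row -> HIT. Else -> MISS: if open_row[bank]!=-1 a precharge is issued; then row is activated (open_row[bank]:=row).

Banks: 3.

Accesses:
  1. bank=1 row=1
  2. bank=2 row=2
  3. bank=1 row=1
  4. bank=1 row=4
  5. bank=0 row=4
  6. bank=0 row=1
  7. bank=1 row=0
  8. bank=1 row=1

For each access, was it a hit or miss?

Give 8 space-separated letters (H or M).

Acc 1: bank1 row1 -> MISS (open row1); precharges=0
Acc 2: bank2 row2 -> MISS (open row2); precharges=0
Acc 3: bank1 row1 -> HIT
Acc 4: bank1 row4 -> MISS (open row4); precharges=1
Acc 5: bank0 row4 -> MISS (open row4); precharges=1
Acc 6: bank0 row1 -> MISS (open row1); precharges=2
Acc 7: bank1 row0 -> MISS (open row0); precharges=3
Acc 8: bank1 row1 -> MISS (open row1); precharges=4

Answer: M M H M M M M M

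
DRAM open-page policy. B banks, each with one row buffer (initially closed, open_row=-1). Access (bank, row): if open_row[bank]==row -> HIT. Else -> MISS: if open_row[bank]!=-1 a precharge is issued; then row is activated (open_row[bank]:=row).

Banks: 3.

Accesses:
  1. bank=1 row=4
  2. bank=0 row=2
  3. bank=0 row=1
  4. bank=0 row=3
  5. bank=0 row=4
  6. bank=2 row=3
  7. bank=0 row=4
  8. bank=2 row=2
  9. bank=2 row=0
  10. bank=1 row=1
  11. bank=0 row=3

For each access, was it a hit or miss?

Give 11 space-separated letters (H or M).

Answer: M M M M M M H M M M M

Derivation:
Acc 1: bank1 row4 -> MISS (open row4); precharges=0
Acc 2: bank0 row2 -> MISS (open row2); precharges=0
Acc 3: bank0 row1 -> MISS (open row1); precharges=1
Acc 4: bank0 row3 -> MISS (open row3); precharges=2
Acc 5: bank0 row4 -> MISS (open row4); precharges=3
Acc 6: bank2 row3 -> MISS (open row3); precharges=3
Acc 7: bank0 row4 -> HIT
Acc 8: bank2 row2 -> MISS (open row2); precharges=4
Acc 9: bank2 row0 -> MISS (open row0); precharges=5
Acc 10: bank1 row1 -> MISS (open row1); precharges=6
Acc 11: bank0 row3 -> MISS (open row3); precharges=7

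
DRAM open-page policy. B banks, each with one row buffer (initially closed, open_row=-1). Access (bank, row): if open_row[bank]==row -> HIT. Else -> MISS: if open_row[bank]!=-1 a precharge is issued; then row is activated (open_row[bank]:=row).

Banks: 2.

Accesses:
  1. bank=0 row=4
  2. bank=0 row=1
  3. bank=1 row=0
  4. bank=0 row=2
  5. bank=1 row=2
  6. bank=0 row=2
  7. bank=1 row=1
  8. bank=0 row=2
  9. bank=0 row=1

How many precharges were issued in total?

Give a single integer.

Acc 1: bank0 row4 -> MISS (open row4); precharges=0
Acc 2: bank0 row1 -> MISS (open row1); precharges=1
Acc 3: bank1 row0 -> MISS (open row0); precharges=1
Acc 4: bank0 row2 -> MISS (open row2); precharges=2
Acc 5: bank1 row2 -> MISS (open row2); precharges=3
Acc 6: bank0 row2 -> HIT
Acc 7: bank1 row1 -> MISS (open row1); precharges=4
Acc 8: bank0 row2 -> HIT
Acc 9: bank0 row1 -> MISS (open row1); precharges=5

Answer: 5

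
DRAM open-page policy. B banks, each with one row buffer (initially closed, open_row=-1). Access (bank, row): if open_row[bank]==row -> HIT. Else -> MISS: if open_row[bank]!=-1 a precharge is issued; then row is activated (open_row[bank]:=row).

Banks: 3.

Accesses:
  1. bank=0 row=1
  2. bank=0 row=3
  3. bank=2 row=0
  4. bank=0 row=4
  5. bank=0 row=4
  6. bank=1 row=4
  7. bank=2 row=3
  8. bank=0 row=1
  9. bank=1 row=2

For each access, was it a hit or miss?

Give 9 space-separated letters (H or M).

Answer: M M M M H M M M M

Derivation:
Acc 1: bank0 row1 -> MISS (open row1); precharges=0
Acc 2: bank0 row3 -> MISS (open row3); precharges=1
Acc 3: bank2 row0 -> MISS (open row0); precharges=1
Acc 4: bank0 row4 -> MISS (open row4); precharges=2
Acc 5: bank0 row4 -> HIT
Acc 6: bank1 row4 -> MISS (open row4); precharges=2
Acc 7: bank2 row3 -> MISS (open row3); precharges=3
Acc 8: bank0 row1 -> MISS (open row1); precharges=4
Acc 9: bank1 row2 -> MISS (open row2); precharges=5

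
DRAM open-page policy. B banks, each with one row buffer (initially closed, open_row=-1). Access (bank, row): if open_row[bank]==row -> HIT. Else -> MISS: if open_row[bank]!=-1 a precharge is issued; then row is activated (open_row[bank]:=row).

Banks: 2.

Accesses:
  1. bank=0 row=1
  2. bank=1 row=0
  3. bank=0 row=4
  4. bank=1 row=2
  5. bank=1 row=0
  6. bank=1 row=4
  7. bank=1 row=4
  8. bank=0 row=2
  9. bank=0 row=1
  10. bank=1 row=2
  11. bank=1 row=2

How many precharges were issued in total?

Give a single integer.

Answer: 7

Derivation:
Acc 1: bank0 row1 -> MISS (open row1); precharges=0
Acc 2: bank1 row0 -> MISS (open row0); precharges=0
Acc 3: bank0 row4 -> MISS (open row4); precharges=1
Acc 4: bank1 row2 -> MISS (open row2); precharges=2
Acc 5: bank1 row0 -> MISS (open row0); precharges=3
Acc 6: bank1 row4 -> MISS (open row4); precharges=4
Acc 7: bank1 row4 -> HIT
Acc 8: bank0 row2 -> MISS (open row2); precharges=5
Acc 9: bank0 row1 -> MISS (open row1); precharges=6
Acc 10: bank1 row2 -> MISS (open row2); precharges=7
Acc 11: bank1 row2 -> HIT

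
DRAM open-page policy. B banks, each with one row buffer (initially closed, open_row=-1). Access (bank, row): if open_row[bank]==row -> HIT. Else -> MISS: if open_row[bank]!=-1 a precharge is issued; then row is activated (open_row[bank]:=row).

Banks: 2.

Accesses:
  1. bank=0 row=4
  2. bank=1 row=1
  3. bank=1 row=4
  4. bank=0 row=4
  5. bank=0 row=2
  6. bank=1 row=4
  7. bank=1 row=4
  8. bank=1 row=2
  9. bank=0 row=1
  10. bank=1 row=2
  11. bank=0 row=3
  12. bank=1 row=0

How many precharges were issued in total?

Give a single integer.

Answer: 6

Derivation:
Acc 1: bank0 row4 -> MISS (open row4); precharges=0
Acc 2: bank1 row1 -> MISS (open row1); precharges=0
Acc 3: bank1 row4 -> MISS (open row4); precharges=1
Acc 4: bank0 row4 -> HIT
Acc 5: bank0 row2 -> MISS (open row2); precharges=2
Acc 6: bank1 row4 -> HIT
Acc 7: bank1 row4 -> HIT
Acc 8: bank1 row2 -> MISS (open row2); precharges=3
Acc 9: bank0 row1 -> MISS (open row1); precharges=4
Acc 10: bank1 row2 -> HIT
Acc 11: bank0 row3 -> MISS (open row3); precharges=5
Acc 12: bank1 row0 -> MISS (open row0); precharges=6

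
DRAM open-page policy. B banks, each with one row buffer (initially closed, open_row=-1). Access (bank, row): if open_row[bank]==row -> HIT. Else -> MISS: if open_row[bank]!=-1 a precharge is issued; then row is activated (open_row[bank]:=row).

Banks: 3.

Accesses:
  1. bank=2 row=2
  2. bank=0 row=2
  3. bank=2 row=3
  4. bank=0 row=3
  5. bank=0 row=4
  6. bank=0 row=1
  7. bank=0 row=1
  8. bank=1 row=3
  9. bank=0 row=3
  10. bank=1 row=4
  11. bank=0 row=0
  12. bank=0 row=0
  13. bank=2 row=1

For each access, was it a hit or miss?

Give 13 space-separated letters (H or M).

Answer: M M M M M M H M M M M H M

Derivation:
Acc 1: bank2 row2 -> MISS (open row2); precharges=0
Acc 2: bank0 row2 -> MISS (open row2); precharges=0
Acc 3: bank2 row3 -> MISS (open row3); precharges=1
Acc 4: bank0 row3 -> MISS (open row3); precharges=2
Acc 5: bank0 row4 -> MISS (open row4); precharges=3
Acc 6: bank0 row1 -> MISS (open row1); precharges=4
Acc 7: bank0 row1 -> HIT
Acc 8: bank1 row3 -> MISS (open row3); precharges=4
Acc 9: bank0 row3 -> MISS (open row3); precharges=5
Acc 10: bank1 row4 -> MISS (open row4); precharges=6
Acc 11: bank0 row0 -> MISS (open row0); precharges=7
Acc 12: bank0 row0 -> HIT
Acc 13: bank2 row1 -> MISS (open row1); precharges=8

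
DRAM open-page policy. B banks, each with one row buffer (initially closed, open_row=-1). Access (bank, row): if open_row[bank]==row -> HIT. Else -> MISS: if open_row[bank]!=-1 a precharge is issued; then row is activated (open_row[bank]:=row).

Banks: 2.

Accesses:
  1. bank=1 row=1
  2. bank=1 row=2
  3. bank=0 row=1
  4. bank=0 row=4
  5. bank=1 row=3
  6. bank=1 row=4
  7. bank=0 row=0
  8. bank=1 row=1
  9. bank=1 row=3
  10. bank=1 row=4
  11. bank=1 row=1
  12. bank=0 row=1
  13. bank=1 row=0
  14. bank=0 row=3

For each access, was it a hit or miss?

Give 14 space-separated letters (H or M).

Acc 1: bank1 row1 -> MISS (open row1); precharges=0
Acc 2: bank1 row2 -> MISS (open row2); precharges=1
Acc 3: bank0 row1 -> MISS (open row1); precharges=1
Acc 4: bank0 row4 -> MISS (open row4); precharges=2
Acc 5: bank1 row3 -> MISS (open row3); precharges=3
Acc 6: bank1 row4 -> MISS (open row4); precharges=4
Acc 7: bank0 row0 -> MISS (open row0); precharges=5
Acc 8: bank1 row1 -> MISS (open row1); precharges=6
Acc 9: bank1 row3 -> MISS (open row3); precharges=7
Acc 10: bank1 row4 -> MISS (open row4); precharges=8
Acc 11: bank1 row1 -> MISS (open row1); precharges=9
Acc 12: bank0 row1 -> MISS (open row1); precharges=10
Acc 13: bank1 row0 -> MISS (open row0); precharges=11
Acc 14: bank0 row3 -> MISS (open row3); precharges=12

Answer: M M M M M M M M M M M M M M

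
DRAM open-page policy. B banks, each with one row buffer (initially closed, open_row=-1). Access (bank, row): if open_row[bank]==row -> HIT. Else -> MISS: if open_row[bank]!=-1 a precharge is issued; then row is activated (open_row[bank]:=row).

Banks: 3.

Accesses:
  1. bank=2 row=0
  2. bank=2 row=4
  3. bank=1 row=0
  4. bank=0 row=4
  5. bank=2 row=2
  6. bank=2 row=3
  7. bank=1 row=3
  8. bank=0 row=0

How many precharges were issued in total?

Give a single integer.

Answer: 5

Derivation:
Acc 1: bank2 row0 -> MISS (open row0); precharges=0
Acc 2: bank2 row4 -> MISS (open row4); precharges=1
Acc 3: bank1 row0 -> MISS (open row0); precharges=1
Acc 4: bank0 row4 -> MISS (open row4); precharges=1
Acc 5: bank2 row2 -> MISS (open row2); precharges=2
Acc 6: bank2 row3 -> MISS (open row3); precharges=3
Acc 7: bank1 row3 -> MISS (open row3); precharges=4
Acc 8: bank0 row0 -> MISS (open row0); precharges=5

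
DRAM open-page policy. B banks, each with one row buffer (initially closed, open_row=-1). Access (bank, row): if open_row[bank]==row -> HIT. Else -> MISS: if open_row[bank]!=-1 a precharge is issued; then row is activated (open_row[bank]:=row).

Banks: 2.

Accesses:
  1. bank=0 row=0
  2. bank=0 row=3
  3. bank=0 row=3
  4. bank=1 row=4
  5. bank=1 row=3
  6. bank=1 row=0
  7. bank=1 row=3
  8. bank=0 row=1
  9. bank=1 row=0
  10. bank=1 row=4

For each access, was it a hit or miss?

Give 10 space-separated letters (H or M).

Acc 1: bank0 row0 -> MISS (open row0); precharges=0
Acc 2: bank0 row3 -> MISS (open row3); precharges=1
Acc 3: bank0 row3 -> HIT
Acc 4: bank1 row4 -> MISS (open row4); precharges=1
Acc 5: bank1 row3 -> MISS (open row3); precharges=2
Acc 6: bank1 row0 -> MISS (open row0); precharges=3
Acc 7: bank1 row3 -> MISS (open row3); precharges=4
Acc 8: bank0 row1 -> MISS (open row1); precharges=5
Acc 9: bank1 row0 -> MISS (open row0); precharges=6
Acc 10: bank1 row4 -> MISS (open row4); precharges=7

Answer: M M H M M M M M M M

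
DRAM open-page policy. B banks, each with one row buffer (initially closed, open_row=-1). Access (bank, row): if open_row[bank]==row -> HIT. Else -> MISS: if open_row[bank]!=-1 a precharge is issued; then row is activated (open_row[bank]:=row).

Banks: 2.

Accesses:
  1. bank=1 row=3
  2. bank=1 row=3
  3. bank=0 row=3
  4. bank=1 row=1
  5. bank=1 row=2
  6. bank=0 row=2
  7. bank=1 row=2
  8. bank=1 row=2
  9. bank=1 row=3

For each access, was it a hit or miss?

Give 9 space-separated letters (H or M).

Acc 1: bank1 row3 -> MISS (open row3); precharges=0
Acc 2: bank1 row3 -> HIT
Acc 3: bank0 row3 -> MISS (open row3); precharges=0
Acc 4: bank1 row1 -> MISS (open row1); precharges=1
Acc 5: bank1 row2 -> MISS (open row2); precharges=2
Acc 6: bank0 row2 -> MISS (open row2); precharges=3
Acc 7: bank1 row2 -> HIT
Acc 8: bank1 row2 -> HIT
Acc 9: bank1 row3 -> MISS (open row3); precharges=4

Answer: M H M M M M H H M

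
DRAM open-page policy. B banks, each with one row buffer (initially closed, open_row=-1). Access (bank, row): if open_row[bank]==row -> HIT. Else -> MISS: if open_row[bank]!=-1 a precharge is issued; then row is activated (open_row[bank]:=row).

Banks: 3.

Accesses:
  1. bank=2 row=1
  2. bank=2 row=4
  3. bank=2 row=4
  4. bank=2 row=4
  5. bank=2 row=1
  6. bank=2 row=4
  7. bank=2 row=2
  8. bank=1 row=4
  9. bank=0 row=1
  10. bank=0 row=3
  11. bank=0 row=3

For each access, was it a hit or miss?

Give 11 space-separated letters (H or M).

Acc 1: bank2 row1 -> MISS (open row1); precharges=0
Acc 2: bank2 row4 -> MISS (open row4); precharges=1
Acc 3: bank2 row4 -> HIT
Acc 4: bank2 row4 -> HIT
Acc 5: bank2 row1 -> MISS (open row1); precharges=2
Acc 6: bank2 row4 -> MISS (open row4); precharges=3
Acc 7: bank2 row2 -> MISS (open row2); precharges=4
Acc 8: bank1 row4 -> MISS (open row4); precharges=4
Acc 9: bank0 row1 -> MISS (open row1); precharges=4
Acc 10: bank0 row3 -> MISS (open row3); precharges=5
Acc 11: bank0 row3 -> HIT

Answer: M M H H M M M M M M H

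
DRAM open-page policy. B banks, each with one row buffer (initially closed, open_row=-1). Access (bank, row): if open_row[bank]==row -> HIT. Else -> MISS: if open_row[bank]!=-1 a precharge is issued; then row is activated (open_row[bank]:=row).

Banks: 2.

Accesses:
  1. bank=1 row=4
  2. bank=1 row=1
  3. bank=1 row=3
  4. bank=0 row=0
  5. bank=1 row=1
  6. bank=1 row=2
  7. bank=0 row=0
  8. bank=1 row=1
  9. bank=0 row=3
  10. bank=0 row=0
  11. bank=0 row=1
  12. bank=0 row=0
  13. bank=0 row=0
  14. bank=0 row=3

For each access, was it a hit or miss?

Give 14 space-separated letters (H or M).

Acc 1: bank1 row4 -> MISS (open row4); precharges=0
Acc 2: bank1 row1 -> MISS (open row1); precharges=1
Acc 3: bank1 row3 -> MISS (open row3); precharges=2
Acc 4: bank0 row0 -> MISS (open row0); precharges=2
Acc 5: bank1 row1 -> MISS (open row1); precharges=3
Acc 6: bank1 row2 -> MISS (open row2); precharges=4
Acc 7: bank0 row0 -> HIT
Acc 8: bank1 row1 -> MISS (open row1); precharges=5
Acc 9: bank0 row3 -> MISS (open row3); precharges=6
Acc 10: bank0 row0 -> MISS (open row0); precharges=7
Acc 11: bank0 row1 -> MISS (open row1); precharges=8
Acc 12: bank0 row0 -> MISS (open row0); precharges=9
Acc 13: bank0 row0 -> HIT
Acc 14: bank0 row3 -> MISS (open row3); precharges=10

Answer: M M M M M M H M M M M M H M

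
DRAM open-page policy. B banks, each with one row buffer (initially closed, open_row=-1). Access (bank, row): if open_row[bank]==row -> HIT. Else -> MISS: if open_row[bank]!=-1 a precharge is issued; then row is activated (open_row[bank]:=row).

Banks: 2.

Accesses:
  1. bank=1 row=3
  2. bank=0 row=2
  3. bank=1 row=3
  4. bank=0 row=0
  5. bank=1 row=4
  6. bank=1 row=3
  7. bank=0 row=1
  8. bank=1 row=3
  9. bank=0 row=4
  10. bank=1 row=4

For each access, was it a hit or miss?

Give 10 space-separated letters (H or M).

Answer: M M H M M M M H M M

Derivation:
Acc 1: bank1 row3 -> MISS (open row3); precharges=0
Acc 2: bank0 row2 -> MISS (open row2); precharges=0
Acc 3: bank1 row3 -> HIT
Acc 4: bank0 row0 -> MISS (open row0); precharges=1
Acc 5: bank1 row4 -> MISS (open row4); precharges=2
Acc 6: bank1 row3 -> MISS (open row3); precharges=3
Acc 7: bank0 row1 -> MISS (open row1); precharges=4
Acc 8: bank1 row3 -> HIT
Acc 9: bank0 row4 -> MISS (open row4); precharges=5
Acc 10: bank1 row4 -> MISS (open row4); precharges=6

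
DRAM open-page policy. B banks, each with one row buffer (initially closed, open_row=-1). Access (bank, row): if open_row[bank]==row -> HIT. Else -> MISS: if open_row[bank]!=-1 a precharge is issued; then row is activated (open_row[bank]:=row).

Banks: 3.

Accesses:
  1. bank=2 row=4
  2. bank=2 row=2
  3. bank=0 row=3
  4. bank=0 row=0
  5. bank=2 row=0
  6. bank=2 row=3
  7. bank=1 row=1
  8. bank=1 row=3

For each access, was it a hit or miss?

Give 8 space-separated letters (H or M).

Acc 1: bank2 row4 -> MISS (open row4); precharges=0
Acc 2: bank2 row2 -> MISS (open row2); precharges=1
Acc 3: bank0 row3 -> MISS (open row3); precharges=1
Acc 4: bank0 row0 -> MISS (open row0); precharges=2
Acc 5: bank2 row0 -> MISS (open row0); precharges=3
Acc 6: bank2 row3 -> MISS (open row3); precharges=4
Acc 7: bank1 row1 -> MISS (open row1); precharges=4
Acc 8: bank1 row3 -> MISS (open row3); precharges=5

Answer: M M M M M M M M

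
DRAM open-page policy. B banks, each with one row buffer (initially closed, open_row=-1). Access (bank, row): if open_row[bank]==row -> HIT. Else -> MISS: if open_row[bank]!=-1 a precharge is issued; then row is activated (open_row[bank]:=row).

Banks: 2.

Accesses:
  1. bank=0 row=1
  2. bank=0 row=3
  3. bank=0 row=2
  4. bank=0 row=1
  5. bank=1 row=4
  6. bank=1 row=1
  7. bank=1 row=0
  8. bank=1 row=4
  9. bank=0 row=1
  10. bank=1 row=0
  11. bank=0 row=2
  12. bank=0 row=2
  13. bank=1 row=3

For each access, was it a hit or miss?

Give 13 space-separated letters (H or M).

Acc 1: bank0 row1 -> MISS (open row1); precharges=0
Acc 2: bank0 row3 -> MISS (open row3); precharges=1
Acc 3: bank0 row2 -> MISS (open row2); precharges=2
Acc 4: bank0 row1 -> MISS (open row1); precharges=3
Acc 5: bank1 row4 -> MISS (open row4); precharges=3
Acc 6: bank1 row1 -> MISS (open row1); precharges=4
Acc 7: bank1 row0 -> MISS (open row0); precharges=5
Acc 8: bank1 row4 -> MISS (open row4); precharges=6
Acc 9: bank0 row1 -> HIT
Acc 10: bank1 row0 -> MISS (open row0); precharges=7
Acc 11: bank0 row2 -> MISS (open row2); precharges=8
Acc 12: bank0 row2 -> HIT
Acc 13: bank1 row3 -> MISS (open row3); precharges=9

Answer: M M M M M M M M H M M H M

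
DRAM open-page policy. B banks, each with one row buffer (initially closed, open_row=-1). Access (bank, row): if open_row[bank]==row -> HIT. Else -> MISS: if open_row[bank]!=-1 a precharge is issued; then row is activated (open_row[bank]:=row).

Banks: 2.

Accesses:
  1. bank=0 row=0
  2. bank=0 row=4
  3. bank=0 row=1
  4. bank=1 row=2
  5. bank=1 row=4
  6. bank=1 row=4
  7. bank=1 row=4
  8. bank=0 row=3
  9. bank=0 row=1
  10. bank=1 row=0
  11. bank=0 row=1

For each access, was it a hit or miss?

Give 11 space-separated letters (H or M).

Acc 1: bank0 row0 -> MISS (open row0); precharges=0
Acc 2: bank0 row4 -> MISS (open row4); precharges=1
Acc 3: bank0 row1 -> MISS (open row1); precharges=2
Acc 4: bank1 row2 -> MISS (open row2); precharges=2
Acc 5: bank1 row4 -> MISS (open row4); precharges=3
Acc 6: bank1 row4 -> HIT
Acc 7: bank1 row4 -> HIT
Acc 8: bank0 row3 -> MISS (open row3); precharges=4
Acc 9: bank0 row1 -> MISS (open row1); precharges=5
Acc 10: bank1 row0 -> MISS (open row0); precharges=6
Acc 11: bank0 row1 -> HIT

Answer: M M M M M H H M M M H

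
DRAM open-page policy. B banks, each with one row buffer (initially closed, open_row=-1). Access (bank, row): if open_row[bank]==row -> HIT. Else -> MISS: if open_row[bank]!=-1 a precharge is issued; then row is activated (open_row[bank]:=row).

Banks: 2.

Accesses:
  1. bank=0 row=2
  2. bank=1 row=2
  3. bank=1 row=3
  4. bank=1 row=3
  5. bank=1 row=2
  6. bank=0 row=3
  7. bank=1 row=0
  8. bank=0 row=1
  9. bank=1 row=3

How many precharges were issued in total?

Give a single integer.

Acc 1: bank0 row2 -> MISS (open row2); precharges=0
Acc 2: bank1 row2 -> MISS (open row2); precharges=0
Acc 3: bank1 row3 -> MISS (open row3); precharges=1
Acc 4: bank1 row3 -> HIT
Acc 5: bank1 row2 -> MISS (open row2); precharges=2
Acc 6: bank0 row3 -> MISS (open row3); precharges=3
Acc 7: bank1 row0 -> MISS (open row0); precharges=4
Acc 8: bank0 row1 -> MISS (open row1); precharges=5
Acc 9: bank1 row3 -> MISS (open row3); precharges=6

Answer: 6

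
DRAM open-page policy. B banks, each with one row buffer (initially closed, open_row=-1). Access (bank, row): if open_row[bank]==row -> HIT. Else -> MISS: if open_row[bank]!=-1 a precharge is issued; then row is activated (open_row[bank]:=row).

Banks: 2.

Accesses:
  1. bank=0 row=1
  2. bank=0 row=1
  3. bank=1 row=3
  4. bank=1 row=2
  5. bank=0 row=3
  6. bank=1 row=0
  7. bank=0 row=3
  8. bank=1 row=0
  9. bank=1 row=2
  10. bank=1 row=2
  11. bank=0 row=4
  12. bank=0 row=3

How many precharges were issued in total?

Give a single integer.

Answer: 6

Derivation:
Acc 1: bank0 row1 -> MISS (open row1); precharges=0
Acc 2: bank0 row1 -> HIT
Acc 3: bank1 row3 -> MISS (open row3); precharges=0
Acc 4: bank1 row2 -> MISS (open row2); precharges=1
Acc 5: bank0 row3 -> MISS (open row3); precharges=2
Acc 6: bank1 row0 -> MISS (open row0); precharges=3
Acc 7: bank0 row3 -> HIT
Acc 8: bank1 row0 -> HIT
Acc 9: bank1 row2 -> MISS (open row2); precharges=4
Acc 10: bank1 row2 -> HIT
Acc 11: bank0 row4 -> MISS (open row4); precharges=5
Acc 12: bank0 row3 -> MISS (open row3); precharges=6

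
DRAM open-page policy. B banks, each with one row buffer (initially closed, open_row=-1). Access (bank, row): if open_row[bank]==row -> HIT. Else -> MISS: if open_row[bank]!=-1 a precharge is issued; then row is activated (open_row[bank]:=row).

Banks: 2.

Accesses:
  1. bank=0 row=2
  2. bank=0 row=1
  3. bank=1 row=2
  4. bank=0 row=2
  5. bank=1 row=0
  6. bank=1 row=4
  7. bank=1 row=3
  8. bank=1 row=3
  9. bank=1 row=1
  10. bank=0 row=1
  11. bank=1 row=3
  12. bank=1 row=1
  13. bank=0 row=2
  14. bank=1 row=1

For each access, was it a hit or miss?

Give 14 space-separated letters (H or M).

Answer: M M M M M M M H M M M M M H

Derivation:
Acc 1: bank0 row2 -> MISS (open row2); precharges=0
Acc 2: bank0 row1 -> MISS (open row1); precharges=1
Acc 3: bank1 row2 -> MISS (open row2); precharges=1
Acc 4: bank0 row2 -> MISS (open row2); precharges=2
Acc 5: bank1 row0 -> MISS (open row0); precharges=3
Acc 6: bank1 row4 -> MISS (open row4); precharges=4
Acc 7: bank1 row3 -> MISS (open row3); precharges=5
Acc 8: bank1 row3 -> HIT
Acc 9: bank1 row1 -> MISS (open row1); precharges=6
Acc 10: bank0 row1 -> MISS (open row1); precharges=7
Acc 11: bank1 row3 -> MISS (open row3); precharges=8
Acc 12: bank1 row1 -> MISS (open row1); precharges=9
Acc 13: bank0 row2 -> MISS (open row2); precharges=10
Acc 14: bank1 row1 -> HIT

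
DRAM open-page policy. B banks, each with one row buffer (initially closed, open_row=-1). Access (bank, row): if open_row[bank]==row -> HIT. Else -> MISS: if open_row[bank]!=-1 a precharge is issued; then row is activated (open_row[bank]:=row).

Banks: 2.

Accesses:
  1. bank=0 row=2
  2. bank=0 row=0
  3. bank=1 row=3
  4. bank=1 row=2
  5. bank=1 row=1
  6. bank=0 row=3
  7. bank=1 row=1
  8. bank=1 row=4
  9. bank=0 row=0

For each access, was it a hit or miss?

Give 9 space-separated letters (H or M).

Answer: M M M M M M H M M

Derivation:
Acc 1: bank0 row2 -> MISS (open row2); precharges=0
Acc 2: bank0 row0 -> MISS (open row0); precharges=1
Acc 3: bank1 row3 -> MISS (open row3); precharges=1
Acc 4: bank1 row2 -> MISS (open row2); precharges=2
Acc 5: bank1 row1 -> MISS (open row1); precharges=3
Acc 6: bank0 row3 -> MISS (open row3); precharges=4
Acc 7: bank1 row1 -> HIT
Acc 8: bank1 row4 -> MISS (open row4); precharges=5
Acc 9: bank0 row0 -> MISS (open row0); precharges=6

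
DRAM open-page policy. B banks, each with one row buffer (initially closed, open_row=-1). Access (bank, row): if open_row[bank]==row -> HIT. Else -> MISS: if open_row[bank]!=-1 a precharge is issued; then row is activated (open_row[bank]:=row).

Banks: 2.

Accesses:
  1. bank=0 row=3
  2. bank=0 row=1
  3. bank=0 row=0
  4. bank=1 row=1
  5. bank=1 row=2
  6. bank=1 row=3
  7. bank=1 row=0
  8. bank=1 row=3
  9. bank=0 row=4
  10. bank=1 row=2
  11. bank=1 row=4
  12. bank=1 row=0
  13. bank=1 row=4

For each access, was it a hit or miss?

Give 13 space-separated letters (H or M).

Acc 1: bank0 row3 -> MISS (open row3); precharges=0
Acc 2: bank0 row1 -> MISS (open row1); precharges=1
Acc 3: bank0 row0 -> MISS (open row0); precharges=2
Acc 4: bank1 row1 -> MISS (open row1); precharges=2
Acc 5: bank1 row2 -> MISS (open row2); precharges=3
Acc 6: bank1 row3 -> MISS (open row3); precharges=4
Acc 7: bank1 row0 -> MISS (open row0); precharges=5
Acc 8: bank1 row3 -> MISS (open row3); precharges=6
Acc 9: bank0 row4 -> MISS (open row4); precharges=7
Acc 10: bank1 row2 -> MISS (open row2); precharges=8
Acc 11: bank1 row4 -> MISS (open row4); precharges=9
Acc 12: bank1 row0 -> MISS (open row0); precharges=10
Acc 13: bank1 row4 -> MISS (open row4); precharges=11

Answer: M M M M M M M M M M M M M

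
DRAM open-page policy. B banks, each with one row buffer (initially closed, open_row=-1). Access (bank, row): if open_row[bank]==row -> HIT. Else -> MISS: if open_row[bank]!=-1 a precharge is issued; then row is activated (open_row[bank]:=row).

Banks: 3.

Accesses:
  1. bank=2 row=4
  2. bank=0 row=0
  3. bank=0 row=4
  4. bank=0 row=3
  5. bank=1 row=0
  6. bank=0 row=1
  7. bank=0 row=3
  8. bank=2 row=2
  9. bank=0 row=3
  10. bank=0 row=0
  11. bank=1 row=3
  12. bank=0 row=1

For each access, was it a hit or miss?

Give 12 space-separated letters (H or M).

Answer: M M M M M M M M H M M M

Derivation:
Acc 1: bank2 row4 -> MISS (open row4); precharges=0
Acc 2: bank0 row0 -> MISS (open row0); precharges=0
Acc 3: bank0 row4 -> MISS (open row4); precharges=1
Acc 4: bank0 row3 -> MISS (open row3); precharges=2
Acc 5: bank1 row0 -> MISS (open row0); precharges=2
Acc 6: bank0 row1 -> MISS (open row1); precharges=3
Acc 7: bank0 row3 -> MISS (open row3); precharges=4
Acc 8: bank2 row2 -> MISS (open row2); precharges=5
Acc 9: bank0 row3 -> HIT
Acc 10: bank0 row0 -> MISS (open row0); precharges=6
Acc 11: bank1 row3 -> MISS (open row3); precharges=7
Acc 12: bank0 row1 -> MISS (open row1); precharges=8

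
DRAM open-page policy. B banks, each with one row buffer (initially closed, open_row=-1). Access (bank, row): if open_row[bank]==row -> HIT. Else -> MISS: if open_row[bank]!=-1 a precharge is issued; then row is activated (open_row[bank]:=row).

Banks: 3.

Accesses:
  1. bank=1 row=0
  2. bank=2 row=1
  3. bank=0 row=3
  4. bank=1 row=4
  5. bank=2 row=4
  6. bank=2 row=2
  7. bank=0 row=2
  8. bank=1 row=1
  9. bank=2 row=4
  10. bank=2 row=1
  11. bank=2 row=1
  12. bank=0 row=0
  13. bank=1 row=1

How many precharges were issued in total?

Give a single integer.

Acc 1: bank1 row0 -> MISS (open row0); precharges=0
Acc 2: bank2 row1 -> MISS (open row1); precharges=0
Acc 3: bank0 row3 -> MISS (open row3); precharges=0
Acc 4: bank1 row4 -> MISS (open row4); precharges=1
Acc 5: bank2 row4 -> MISS (open row4); precharges=2
Acc 6: bank2 row2 -> MISS (open row2); precharges=3
Acc 7: bank0 row2 -> MISS (open row2); precharges=4
Acc 8: bank1 row1 -> MISS (open row1); precharges=5
Acc 9: bank2 row4 -> MISS (open row4); precharges=6
Acc 10: bank2 row1 -> MISS (open row1); precharges=7
Acc 11: bank2 row1 -> HIT
Acc 12: bank0 row0 -> MISS (open row0); precharges=8
Acc 13: bank1 row1 -> HIT

Answer: 8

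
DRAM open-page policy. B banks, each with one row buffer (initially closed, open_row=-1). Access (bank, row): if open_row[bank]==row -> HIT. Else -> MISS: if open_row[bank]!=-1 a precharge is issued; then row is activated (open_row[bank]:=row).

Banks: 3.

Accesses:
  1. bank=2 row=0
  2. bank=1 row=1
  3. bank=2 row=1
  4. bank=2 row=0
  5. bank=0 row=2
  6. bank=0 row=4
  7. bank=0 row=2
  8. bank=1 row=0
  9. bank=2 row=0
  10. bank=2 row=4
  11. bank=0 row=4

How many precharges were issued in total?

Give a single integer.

Answer: 7

Derivation:
Acc 1: bank2 row0 -> MISS (open row0); precharges=0
Acc 2: bank1 row1 -> MISS (open row1); precharges=0
Acc 3: bank2 row1 -> MISS (open row1); precharges=1
Acc 4: bank2 row0 -> MISS (open row0); precharges=2
Acc 5: bank0 row2 -> MISS (open row2); precharges=2
Acc 6: bank0 row4 -> MISS (open row4); precharges=3
Acc 7: bank0 row2 -> MISS (open row2); precharges=4
Acc 8: bank1 row0 -> MISS (open row0); precharges=5
Acc 9: bank2 row0 -> HIT
Acc 10: bank2 row4 -> MISS (open row4); precharges=6
Acc 11: bank0 row4 -> MISS (open row4); precharges=7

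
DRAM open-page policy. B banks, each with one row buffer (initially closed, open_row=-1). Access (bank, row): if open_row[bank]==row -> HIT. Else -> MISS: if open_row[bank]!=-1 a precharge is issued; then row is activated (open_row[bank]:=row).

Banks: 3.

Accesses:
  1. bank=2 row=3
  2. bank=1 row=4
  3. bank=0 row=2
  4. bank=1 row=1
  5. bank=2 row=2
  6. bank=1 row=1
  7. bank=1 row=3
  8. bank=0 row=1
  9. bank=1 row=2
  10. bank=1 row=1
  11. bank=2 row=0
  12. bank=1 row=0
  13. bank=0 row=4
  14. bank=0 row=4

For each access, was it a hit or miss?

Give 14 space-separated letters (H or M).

Answer: M M M M M H M M M M M M M H

Derivation:
Acc 1: bank2 row3 -> MISS (open row3); precharges=0
Acc 2: bank1 row4 -> MISS (open row4); precharges=0
Acc 3: bank0 row2 -> MISS (open row2); precharges=0
Acc 4: bank1 row1 -> MISS (open row1); precharges=1
Acc 5: bank2 row2 -> MISS (open row2); precharges=2
Acc 6: bank1 row1 -> HIT
Acc 7: bank1 row3 -> MISS (open row3); precharges=3
Acc 8: bank0 row1 -> MISS (open row1); precharges=4
Acc 9: bank1 row2 -> MISS (open row2); precharges=5
Acc 10: bank1 row1 -> MISS (open row1); precharges=6
Acc 11: bank2 row0 -> MISS (open row0); precharges=7
Acc 12: bank1 row0 -> MISS (open row0); precharges=8
Acc 13: bank0 row4 -> MISS (open row4); precharges=9
Acc 14: bank0 row4 -> HIT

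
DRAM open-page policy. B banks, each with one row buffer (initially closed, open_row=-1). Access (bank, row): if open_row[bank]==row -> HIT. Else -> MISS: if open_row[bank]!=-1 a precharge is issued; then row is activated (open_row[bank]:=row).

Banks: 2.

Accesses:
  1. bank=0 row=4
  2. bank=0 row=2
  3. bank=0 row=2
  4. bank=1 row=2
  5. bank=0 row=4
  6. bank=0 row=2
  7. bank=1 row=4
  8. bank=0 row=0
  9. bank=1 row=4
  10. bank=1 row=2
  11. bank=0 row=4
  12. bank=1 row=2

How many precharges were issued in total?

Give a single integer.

Acc 1: bank0 row4 -> MISS (open row4); precharges=0
Acc 2: bank0 row2 -> MISS (open row2); precharges=1
Acc 3: bank0 row2 -> HIT
Acc 4: bank1 row2 -> MISS (open row2); precharges=1
Acc 5: bank0 row4 -> MISS (open row4); precharges=2
Acc 6: bank0 row2 -> MISS (open row2); precharges=3
Acc 7: bank1 row4 -> MISS (open row4); precharges=4
Acc 8: bank0 row0 -> MISS (open row0); precharges=5
Acc 9: bank1 row4 -> HIT
Acc 10: bank1 row2 -> MISS (open row2); precharges=6
Acc 11: bank0 row4 -> MISS (open row4); precharges=7
Acc 12: bank1 row2 -> HIT

Answer: 7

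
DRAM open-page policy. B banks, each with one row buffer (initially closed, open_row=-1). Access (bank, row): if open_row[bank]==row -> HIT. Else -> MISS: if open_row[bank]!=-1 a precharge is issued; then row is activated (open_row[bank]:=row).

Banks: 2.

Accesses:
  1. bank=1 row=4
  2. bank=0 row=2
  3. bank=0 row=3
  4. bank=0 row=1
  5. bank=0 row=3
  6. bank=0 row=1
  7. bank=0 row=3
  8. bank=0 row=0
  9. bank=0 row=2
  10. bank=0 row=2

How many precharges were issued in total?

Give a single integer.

Acc 1: bank1 row4 -> MISS (open row4); precharges=0
Acc 2: bank0 row2 -> MISS (open row2); precharges=0
Acc 3: bank0 row3 -> MISS (open row3); precharges=1
Acc 4: bank0 row1 -> MISS (open row1); precharges=2
Acc 5: bank0 row3 -> MISS (open row3); precharges=3
Acc 6: bank0 row1 -> MISS (open row1); precharges=4
Acc 7: bank0 row3 -> MISS (open row3); precharges=5
Acc 8: bank0 row0 -> MISS (open row0); precharges=6
Acc 9: bank0 row2 -> MISS (open row2); precharges=7
Acc 10: bank0 row2 -> HIT

Answer: 7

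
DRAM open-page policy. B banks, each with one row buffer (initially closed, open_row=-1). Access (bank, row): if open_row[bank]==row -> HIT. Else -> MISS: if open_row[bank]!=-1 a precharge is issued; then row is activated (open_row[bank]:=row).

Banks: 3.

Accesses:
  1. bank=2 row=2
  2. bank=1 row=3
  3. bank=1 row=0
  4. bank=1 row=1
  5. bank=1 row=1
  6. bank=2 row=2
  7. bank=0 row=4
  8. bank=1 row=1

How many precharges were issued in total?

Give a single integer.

Answer: 2

Derivation:
Acc 1: bank2 row2 -> MISS (open row2); precharges=0
Acc 2: bank1 row3 -> MISS (open row3); precharges=0
Acc 3: bank1 row0 -> MISS (open row0); precharges=1
Acc 4: bank1 row1 -> MISS (open row1); precharges=2
Acc 5: bank1 row1 -> HIT
Acc 6: bank2 row2 -> HIT
Acc 7: bank0 row4 -> MISS (open row4); precharges=2
Acc 8: bank1 row1 -> HIT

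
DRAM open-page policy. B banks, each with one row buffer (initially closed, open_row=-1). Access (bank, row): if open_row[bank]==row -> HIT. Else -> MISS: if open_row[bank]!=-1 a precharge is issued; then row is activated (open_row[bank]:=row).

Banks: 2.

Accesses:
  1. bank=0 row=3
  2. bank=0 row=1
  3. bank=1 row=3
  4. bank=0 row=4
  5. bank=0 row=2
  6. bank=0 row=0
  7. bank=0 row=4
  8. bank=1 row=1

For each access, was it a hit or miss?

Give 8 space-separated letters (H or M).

Acc 1: bank0 row3 -> MISS (open row3); precharges=0
Acc 2: bank0 row1 -> MISS (open row1); precharges=1
Acc 3: bank1 row3 -> MISS (open row3); precharges=1
Acc 4: bank0 row4 -> MISS (open row4); precharges=2
Acc 5: bank0 row2 -> MISS (open row2); precharges=3
Acc 6: bank0 row0 -> MISS (open row0); precharges=4
Acc 7: bank0 row4 -> MISS (open row4); precharges=5
Acc 8: bank1 row1 -> MISS (open row1); precharges=6

Answer: M M M M M M M M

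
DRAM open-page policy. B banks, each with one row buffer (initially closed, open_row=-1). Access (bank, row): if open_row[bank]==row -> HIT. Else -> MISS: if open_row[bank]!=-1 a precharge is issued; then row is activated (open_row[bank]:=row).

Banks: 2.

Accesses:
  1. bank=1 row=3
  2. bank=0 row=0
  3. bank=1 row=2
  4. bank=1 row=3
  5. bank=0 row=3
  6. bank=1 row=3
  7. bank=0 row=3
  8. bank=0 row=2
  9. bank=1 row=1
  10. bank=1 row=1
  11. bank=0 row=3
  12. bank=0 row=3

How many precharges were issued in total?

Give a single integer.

Acc 1: bank1 row3 -> MISS (open row3); precharges=0
Acc 2: bank0 row0 -> MISS (open row0); precharges=0
Acc 3: bank1 row2 -> MISS (open row2); precharges=1
Acc 4: bank1 row3 -> MISS (open row3); precharges=2
Acc 5: bank0 row3 -> MISS (open row3); precharges=3
Acc 6: bank1 row3 -> HIT
Acc 7: bank0 row3 -> HIT
Acc 8: bank0 row2 -> MISS (open row2); precharges=4
Acc 9: bank1 row1 -> MISS (open row1); precharges=5
Acc 10: bank1 row1 -> HIT
Acc 11: bank0 row3 -> MISS (open row3); precharges=6
Acc 12: bank0 row3 -> HIT

Answer: 6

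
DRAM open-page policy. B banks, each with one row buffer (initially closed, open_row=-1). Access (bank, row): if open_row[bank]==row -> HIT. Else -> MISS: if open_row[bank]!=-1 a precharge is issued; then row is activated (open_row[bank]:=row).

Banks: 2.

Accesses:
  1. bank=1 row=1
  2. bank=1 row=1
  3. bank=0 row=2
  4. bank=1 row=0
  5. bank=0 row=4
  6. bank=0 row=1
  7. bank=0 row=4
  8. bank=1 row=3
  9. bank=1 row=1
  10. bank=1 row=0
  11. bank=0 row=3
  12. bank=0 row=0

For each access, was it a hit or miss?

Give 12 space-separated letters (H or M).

Acc 1: bank1 row1 -> MISS (open row1); precharges=0
Acc 2: bank1 row1 -> HIT
Acc 3: bank0 row2 -> MISS (open row2); precharges=0
Acc 4: bank1 row0 -> MISS (open row0); precharges=1
Acc 5: bank0 row4 -> MISS (open row4); precharges=2
Acc 6: bank0 row1 -> MISS (open row1); precharges=3
Acc 7: bank0 row4 -> MISS (open row4); precharges=4
Acc 8: bank1 row3 -> MISS (open row3); precharges=5
Acc 9: bank1 row1 -> MISS (open row1); precharges=6
Acc 10: bank1 row0 -> MISS (open row0); precharges=7
Acc 11: bank0 row3 -> MISS (open row3); precharges=8
Acc 12: bank0 row0 -> MISS (open row0); precharges=9

Answer: M H M M M M M M M M M M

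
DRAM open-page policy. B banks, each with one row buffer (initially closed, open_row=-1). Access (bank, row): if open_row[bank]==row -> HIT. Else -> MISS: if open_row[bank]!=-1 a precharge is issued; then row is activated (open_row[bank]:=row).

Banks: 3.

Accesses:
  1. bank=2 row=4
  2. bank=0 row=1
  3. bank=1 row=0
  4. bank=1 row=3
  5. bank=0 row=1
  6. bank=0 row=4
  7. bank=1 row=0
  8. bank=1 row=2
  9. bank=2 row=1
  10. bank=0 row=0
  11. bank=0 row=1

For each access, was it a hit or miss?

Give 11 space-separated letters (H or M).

Acc 1: bank2 row4 -> MISS (open row4); precharges=0
Acc 2: bank0 row1 -> MISS (open row1); precharges=0
Acc 3: bank1 row0 -> MISS (open row0); precharges=0
Acc 4: bank1 row3 -> MISS (open row3); precharges=1
Acc 5: bank0 row1 -> HIT
Acc 6: bank0 row4 -> MISS (open row4); precharges=2
Acc 7: bank1 row0 -> MISS (open row0); precharges=3
Acc 8: bank1 row2 -> MISS (open row2); precharges=4
Acc 9: bank2 row1 -> MISS (open row1); precharges=5
Acc 10: bank0 row0 -> MISS (open row0); precharges=6
Acc 11: bank0 row1 -> MISS (open row1); precharges=7

Answer: M M M M H M M M M M M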